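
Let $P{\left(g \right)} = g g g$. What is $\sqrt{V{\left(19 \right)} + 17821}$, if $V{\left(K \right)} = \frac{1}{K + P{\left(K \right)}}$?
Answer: $\frac{\sqrt{843055986642}}{6878} \approx 133.5$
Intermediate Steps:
$P{\left(g \right)} = g^{3}$ ($P{\left(g \right)} = g^{2} g = g^{3}$)
$V{\left(K \right)} = \frac{1}{K + K^{3}}$
$\sqrt{V{\left(19 \right)} + 17821} = \sqrt{\frac{1}{19 + 19^{3}} + 17821} = \sqrt{\frac{1}{19 + 6859} + 17821} = \sqrt{\frac{1}{6878} + 17821} = \sqrt{\frac{122572839}{6878}} = \frac{\sqrt{843055986642}}{6878}$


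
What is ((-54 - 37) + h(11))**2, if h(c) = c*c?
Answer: 900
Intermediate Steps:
h(c) = c**2
((-54 - 37) + h(11))**2 = ((-54 - 37) + 11**2)**2 = (-91 + 121)**2 = 30**2 = 900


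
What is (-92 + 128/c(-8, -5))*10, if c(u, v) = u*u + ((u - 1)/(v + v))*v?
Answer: -106920/119 ≈ -898.49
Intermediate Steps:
c(u, v) = -1/2 + u**2 + u/2 (c(u, v) = u**2 + ((-1 + u)/((2*v)))*v = u**2 + ((-1 + u)*(1/(2*v)))*v = u**2 + ((-1 + u)/(2*v))*v = u**2 + (-1/2 + u/2) = -1/2 + u**2 + u/2)
(-92 + 128/c(-8, -5))*10 = (-92 + 128/(-1/2 + (-8)**2 + (1/2)*(-8)))*10 = (-92 + 128/(-1/2 + 64 - 4))*10 = (-92 + 128/(119/2))*10 = (-92 + 128*(2/119))*10 = (-92 + 256/119)*10 = -10692/119*10 = -106920/119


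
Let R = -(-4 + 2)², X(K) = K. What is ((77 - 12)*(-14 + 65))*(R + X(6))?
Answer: 6630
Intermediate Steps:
R = -4 (R = -1*(-2)² = -1*4 = -4)
((77 - 12)*(-14 + 65))*(R + X(6)) = ((77 - 12)*(-14 + 65))*(-4 + 6) = (65*51)*2 = 3315*2 = 6630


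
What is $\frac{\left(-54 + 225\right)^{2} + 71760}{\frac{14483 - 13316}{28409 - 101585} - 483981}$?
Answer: $- \frac{2463616392}{11805264941} \approx -0.20869$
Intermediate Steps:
$\frac{\left(-54 + 225\right)^{2} + 71760}{\frac{14483 - 13316}{28409 - 101585} - 483981} = \frac{171^{2} + 71760}{\frac{1167}{-73176} - 483981} = \frac{29241 + 71760}{1167 \left(- \frac{1}{73176}\right) - 483981} = \frac{101001}{- \frac{389}{24392} - 483981} = \frac{101001}{- \frac{11805264941}{24392}} = 101001 \left(- \frac{24392}{11805264941}\right) = - \frac{2463616392}{11805264941}$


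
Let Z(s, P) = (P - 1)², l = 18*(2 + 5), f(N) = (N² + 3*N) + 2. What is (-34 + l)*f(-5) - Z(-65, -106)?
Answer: -10345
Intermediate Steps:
f(N) = 2 + N² + 3*N
l = 126 (l = 18*7 = 126)
Z(s, P) = (-1 + P)²
(-34 + l)*f(-5) - Z(-65, -106) = (-34 + 126)*(2 + (-5)² + 3*(-5)) - (-1 - 106)² = 92*(2 + 25 - 15) - 1*(-107)² = 92*12 - 1*11449 = 1104 - 11449 = -10345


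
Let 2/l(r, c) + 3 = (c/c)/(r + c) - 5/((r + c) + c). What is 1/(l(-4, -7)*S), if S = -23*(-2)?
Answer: -557/18216 ≈ -0.030578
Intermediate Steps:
S = 46
l(r, c) = 2/(-3 + 1/(c + r) - 5/(r + 2*c)) (l(r, c) = 2/(-3 + ((c/c)/(r + c) - 5/((r + c) + c))) = 2/(-3 + (1/(c + r) - 5/((c + r) + c))) = 2/(-3 + (1/(c + r) - 5/(r + 2*c))) = 2/(-3 + 1/(c + r) - 5/(r + 2*c)))
1/(l(-4, -7)*S) = 1/((2*(-1*(-4)² - 2*(-7)² - 3*(-7)*(-4))/(3*(-7) + 3*(-4)² + 4*(-4) + 6*(-7)² + 9*(-7)*(-4)))*46) = 1/((2*(-1*16 - 2*49 - 84)/(-21 + 3*16 - 16 + 6*49 + 252))*46) = 1/((2*(-16 - 98 - 84)/(-21 + 48 - 16 + 294 + 252))*46) = 1/((2*(-198)/557)*46) = 1/((2*(1/557)*(-198))*46) = 1/(-396/557*46) = 1/(-18216/557) = -557/18216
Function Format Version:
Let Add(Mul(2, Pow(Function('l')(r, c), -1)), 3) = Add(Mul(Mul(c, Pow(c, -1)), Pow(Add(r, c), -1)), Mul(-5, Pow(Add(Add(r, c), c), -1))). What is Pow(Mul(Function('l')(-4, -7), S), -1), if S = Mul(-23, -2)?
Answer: Rational(-557, 18216) ≈ -0.030578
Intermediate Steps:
S = 46
Function('l')(r, c) = Mul(2, Pow(Add(-3, Pow(Add(c, r), -1), Mul(-5, Pow(Add(r, Mul(2, c)), -1))), -1)) (Function('l')(r, c) = Mul(2, Pow(Add(-3, Add(Mul(Mul(c, Pow(c, -1)), Pow(Add(r, c), -1)), Mul(-5, Pow(Add(Add(r, c), c), -1)))), -1)) = Mul(2, Pow(Add(-3, Add(Mul(1, Pow(Add(c, r), -1)), Mul(-5, Pow(Add(Add(c, r), c), -1)))), -1)) = Mul(2, Pow(Add(-3, Add(Pow(Add(c, r), -1), Mul(-5, Pow(Add(r, Mul(2, c)), -1)))), -1)) = Mul(2, Pow(Add(-3, Pow(Add(c, r), -1), Mul(-5, Pow(Add(r, Mul(2, c)), -1))), -1)))
Pow(Mul(Function('l')(-4, -7), S), -1) = Pow(Mul(Mul(2, Pow(Add(Mul(3, -7), Mul(3, Pow(-4, 2)), Mul(4, -4), Mul(6, Pow(-7, 2)), Mul(9, -7, -4)), -1), Add(Mul(-1, Pow(-4, 2)), Mul(-2, Pow(-7, 2)), Mul(-3, -7, -4))), 46), -1) = Pow(Mul(Mul(2, Pow(Add(-21, Mul(3, 16), -16, Mul(6, 49), 252), -1), Add(Mul(-1, 16), Mul(-2, 49), -84)), 46), -1) = Pow(Mul(Mul(2, Pow(Add(-21, 48, -16, 294, 252), -1), Add(-16, -98, -84)), 46), -1) = Pow(Mul(Mul(2, Pow(557, -1), -198), 46), -1) = Pow(Mul(Mul(2, Rational(1, 557), -198), 46), -1) = Pow(Mul(Rational(-396, 557), 46), -1) = Pow(Rational(-18216, 557), -1) = Rational(-557, 18216)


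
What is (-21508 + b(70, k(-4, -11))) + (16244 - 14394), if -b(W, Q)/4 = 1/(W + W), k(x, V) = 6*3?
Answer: -688031/35 ≈ -19658.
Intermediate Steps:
k(x, V) = 18
b(W, Q) = -2/W (b(W, Q) = -4/(W + W) = -4*1/(2*W) = -2/W)
(-21508 + b(70, k(-4, -11))) + (16244 - 14394) = (-21508 - 2/70) + (16244 - 14394) = (-21508 - 2*1/70) + 1850 = (-21508 - 1/35) + 1850 = -752781/35 + 1850 = -688031/35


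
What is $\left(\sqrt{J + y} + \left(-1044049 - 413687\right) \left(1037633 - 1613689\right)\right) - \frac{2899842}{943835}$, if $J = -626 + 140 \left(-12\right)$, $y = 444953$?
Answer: $\frac{792573708638083518}{943835} + 3 \sqrt{49183} \approx 8.3974 \cdot 10^{11}$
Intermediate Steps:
$J = -2306$ ($J = -626 - 1680 = -2306$)
$\left(\sqrt{J + y} + \left(-1044049 - 413687\right) \left(1037633 - 1613689\right)\right) - \frac{2899842}{943835} = \left(\sqrt{-2306 + 444953} + \left(-1044049 - 413687\right) \left(1037633 - 1613689\right)\right) - \frac{2899842}{943835} = \left(\sqrt{442647} - -839737569216\right) - \frac{2899842}{943835} = \left(3 \sqrt{49183} + 839737569216\right) - \frac{2899842}{943835} = \left(839737569216 + 3 \sqrt{49183}\right) - \frac{2899842}{943835} = \frac{792573708638083518}{943835} + 3 \sqrt{49183}$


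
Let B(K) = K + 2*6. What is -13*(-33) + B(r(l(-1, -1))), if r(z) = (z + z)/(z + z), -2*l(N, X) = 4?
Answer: 442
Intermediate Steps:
l(N, X) = -2 (l(N, X) = -½*4 = -2)
r(z) = 1 (r(z) = (2*z)/((2*z)) = (2*z)*(1/(2*z)) = 1)
B(K) = 12 + K (B(K) = K + 12 = 12 + K)
-13*(-33) + B(r(l(-1, -1))) = -13*(-33) + (12 + 1) = 429 + 13 = 442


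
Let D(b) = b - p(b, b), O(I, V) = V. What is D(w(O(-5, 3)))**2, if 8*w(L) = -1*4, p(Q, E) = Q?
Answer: 0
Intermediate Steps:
w(L) = -1/2 (w(L) = (-1*4)/8 = (1/8)*(-4) = -1/2)
D(b) = 0 (D(b) = b - b = 0)
D(w(O(-5, 3)))**2 = 0**2 = 0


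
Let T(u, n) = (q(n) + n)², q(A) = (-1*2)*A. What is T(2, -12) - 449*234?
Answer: -104922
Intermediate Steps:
q(A) = -2*A
T(u, n) = n² (T(u, n) = (-2*n + n)² = (-n)² = n²)
T(2, -12) - 449*234 = (-12)² - 449*234 = 144 - 105066 = -104922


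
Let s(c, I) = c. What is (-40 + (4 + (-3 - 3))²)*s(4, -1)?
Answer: -144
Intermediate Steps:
(-40 + (4 + (-3 - 3))²)*s(4, -1) = (-40 + (4 + (-3 - 3))²)*4 = (-40 + (4 - 6)²)*4 = (-40 + (-2)²)*4 = (-40 + 4)*4 = -36*4 = -144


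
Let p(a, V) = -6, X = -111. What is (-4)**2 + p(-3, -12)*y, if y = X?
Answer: 682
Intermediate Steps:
y = -111
(-4)**2 + p(-3, -12)*y = (-4)**2 - 6*(-111) = 16 + 666 = 682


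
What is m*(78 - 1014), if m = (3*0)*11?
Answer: 0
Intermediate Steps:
m = 0 (m = 0*11 = 0)
m*(78 - 1014) = 0*(78 - 1014) = 0*(-936) = 0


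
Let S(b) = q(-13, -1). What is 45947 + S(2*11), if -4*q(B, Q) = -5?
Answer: 183793/4 ≈ 45948.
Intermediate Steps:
q(B, Q) = 5/4 (q(B, Q) = -¼*(-5) = 5/4)
S(b) = 5/4
45947 + S(2*11) = 45947 + 5/4 = 183793/4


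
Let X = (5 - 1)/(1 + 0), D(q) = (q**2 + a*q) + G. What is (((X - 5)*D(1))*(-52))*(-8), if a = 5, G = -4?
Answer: -832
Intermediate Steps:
D(q) = -4 + q**2 + 5*q (D(q) = (q**2 + 5*q) - 4 = -4 + q**2 + 5*q)
X = 4 (X = 4/1 = 4*1 = 4)
(((X - 5)*D(1))*(-52))*(-8) = (((4 - 5)*(-4 + 1**2 + 5*1))*(-52))*(-8) = (-(-4 + 1 + 5)*(-52))*(-8) = (-1*2*(-52))*(-8) = -2*(-52)*(-8) = 104*(-8) = -832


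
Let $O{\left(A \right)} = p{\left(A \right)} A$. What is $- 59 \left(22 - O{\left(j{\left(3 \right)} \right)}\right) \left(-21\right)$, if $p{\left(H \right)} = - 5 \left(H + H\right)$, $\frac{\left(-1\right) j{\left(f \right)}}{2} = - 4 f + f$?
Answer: $4041618$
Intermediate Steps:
$j{\left(f \right)} = 6 f$ ($j{\left(f \right)} = - 2 \left(- 4 f + f\right) = - 2 \left(- 3 f\right) = 6 f$)
$p{\left(H \right)} = - 10 H$ ($p{\left(H \right)} = - 5 \cdot 2 H = - 10 H$)
$O{\left(A \right)} = - 10 A^{2}$ ($O{\left(A \right)} = - 10 A A = - 10 A^{2}$)
$- 59 \left(22 - O{\left(j{\left(3 \right)} \right)}\right) \left(-21\right) = - 59 \left(22 - - 10 \left(6 \cdot 3\right)^{2}\right) \left(-21\right) = - 59 \left(22 - - 10 \cdot 18^{2}\right) \left(-21\right) = - 59 \left(22 - \left(-10\right) 324\right) \left(-21\right) = - 59 \left(22 - -3240\right) \left(-21\right) = - 59 \left(22 + 3240\right) \left(-21\right) = \left(-59\right) 3262 \left(-21\right) = \left(-192458\right) \left(-21\right) = 4041618$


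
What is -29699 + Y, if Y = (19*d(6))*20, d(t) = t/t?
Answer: -29319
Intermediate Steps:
d(t) = 1
Y = 380 (Y = (19*1)*20 = 19*20 = 380)
-29699 + Y = -29699 + 380 = -29319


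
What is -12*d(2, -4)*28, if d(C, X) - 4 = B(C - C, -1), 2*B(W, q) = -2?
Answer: -1008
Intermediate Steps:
B(W, q) = -1 (B(W, q) = (½)*(-2) = -1)
d(C, X) = 3 (d(C, X) = 4 - 1 = 3)
-12*d(2, -4)*28 = -12*3*28 = -36*28 = -1008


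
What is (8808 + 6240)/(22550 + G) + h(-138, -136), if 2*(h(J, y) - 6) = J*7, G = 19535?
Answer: -1055763/2215 ≈ -476.64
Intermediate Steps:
h(J, y) = 6 + 7*J/2 (h(J, y) = 6 + (J*7)/2 = 6 + (7*J)/2 = 6 + 7*J/2)
(8808 + 6240)/(22550 + G) + h(-138, -136) = (8808 + 6240)/(22550 + 19535) + (6 + (7/2)*(-138)) = 15048/42085 + (6 - 483) = 15048*(1/42085) - 477 = 792/2215 - 477 = -1055763/2215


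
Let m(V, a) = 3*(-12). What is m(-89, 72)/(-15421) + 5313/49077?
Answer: 3985645/36038877 ≈ 0.11059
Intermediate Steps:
m(V, a) = -36
m(-89, 72)/(-15421) + 5313/49077 = -36/(-15421) + 5313/49077 = -36*(-1/15421) + 5313*(1/49077) = 36/15421 + 253/2337 = 3985645/36038877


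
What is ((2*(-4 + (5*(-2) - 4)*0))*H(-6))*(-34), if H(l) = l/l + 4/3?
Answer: 1904/3 ≈ 634.67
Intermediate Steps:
H(l) = 7/3 (H(l) = 1 + 4*(⅓) = 1 + 4/3 = 7/3)
((2*(-4 + (5*(-2) - 4)*0))*H(-6))*(-34) = ((2*(-4 + (5*(-2) - 4)*0))*(7/3))*(-34) = ((2*(-4 + (-10 - 4)*0))*(7/3))*(-34) = ((2*(-4 - 14*0))*(7/3))*(-34) = ((2*(-4 + 0))*(7/3))*(-34) = ((2*(-4))*(7/3))*(-34) = -8*7/3*(-34) = -56/3*(-34) = 1904/3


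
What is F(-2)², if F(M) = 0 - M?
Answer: 4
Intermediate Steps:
F(M) = -M
F(-2)² = (-1*(-2))² = 2² = 4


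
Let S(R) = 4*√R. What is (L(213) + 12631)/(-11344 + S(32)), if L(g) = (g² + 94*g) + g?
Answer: -55468615/8042864 - 78235*√2/8042864 ≈ -6.9104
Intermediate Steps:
L(g) = g² + 95*g
(L(213) + 12631)/(-11344 + S(32)) = (213*(95 + 213) + 12631)/(-11344 + 4*√32) = (213*308 + 12631)/(-11344 + 4*(4*√2)) = (65604 + 12631)/(-11344 + 16*√2) = 78235/(-11344 + 16*√2)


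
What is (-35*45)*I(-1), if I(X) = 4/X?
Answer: 6300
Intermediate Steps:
(-35*45)*I(-1) = (-35*45)*(4/(-1)) = -6300*(-1) = -1575*(-4) = 6300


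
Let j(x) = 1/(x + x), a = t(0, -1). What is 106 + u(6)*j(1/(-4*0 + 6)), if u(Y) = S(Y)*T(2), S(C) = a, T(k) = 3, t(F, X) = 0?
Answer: 106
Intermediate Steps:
a = 0
S(C) = 0
u(Y) = 0 (u(Y) = 0*3 = 0)
j(x) = 1/(2*x)
106 + u(6)*j(1/(-4*0 + 6)) = 106 + 0*(1/(2*(1/(-4*0 + 6)))) = 106 + 0*(1/(2*(1/(0 + 6)))) = 106 + 0*(1/(2*(1/6))) = 106 + 0*(1/(2*(⅙))) = 106 + 0*((½)*6) = 106 + 0*3 = 106 + 0 = 106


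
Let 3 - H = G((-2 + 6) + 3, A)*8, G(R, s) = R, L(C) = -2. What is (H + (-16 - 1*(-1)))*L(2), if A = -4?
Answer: 136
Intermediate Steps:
H = -53 (H = 3 - ((-2 + 6) + 3)*8 = 3 - (4 + 3)*8 = 3 - 7*8 = 3 - 1*56 = 3 - 56 = -53)
(H + (-16 - 1*(-1)))*L(2) = (-53 + (-16 - 1*(-1)))*(-2) = (-53 + (-16 + 1))*(-2) = (-53 - 15)*(-2) = -68*(-2) = 136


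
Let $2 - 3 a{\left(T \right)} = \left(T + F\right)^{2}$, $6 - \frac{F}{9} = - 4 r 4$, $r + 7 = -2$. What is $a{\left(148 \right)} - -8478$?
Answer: $- \frac{1171400}{3} \approx -3.9047 \cdot 10^{5}$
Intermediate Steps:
$r = -9$ ($r = -7 - 2 = -9$)
$F = -1242$ ($F = 54 - 9 \left(-4\right) \left(-9\right) 4 = 54 - 9 \cdot 36 \cdot 4 = 54 - 1296 = -1242$)
$a{\left(T \right)} = \frac{2}{3} - \frac{\left(-1242 + T\right)^{2}}{3}$ ($a{\left(T \right)} = \frac{2}{3} - \frac{\left(T - 1242\right)^{2}}{3} = \frac{2}{3} - \frac{\left(-1242 + T\right)^{2}}{3}$)
$a{\left(148 \right)} - -8478 = \left(\frac{2}{3} - \frac{\left(-1242 + 148\right)^{2}}{3}\right) - -8478 = \left(\frac{2}{3} - \frac{\left(-1094\right)^{2}}{3}\right) + 8478 = \left(\frac{2}{3} - \frac{1196836}{3}\right) + 8478 = - \frac{1196834}{3} + 8478 = - \frac{1171400}{3}$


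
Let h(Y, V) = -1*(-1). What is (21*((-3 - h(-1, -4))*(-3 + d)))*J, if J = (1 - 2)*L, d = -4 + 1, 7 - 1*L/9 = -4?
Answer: -49896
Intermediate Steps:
h(Y, V) = 1
L = 99 (L = 63 - 9*(-4) = 63 + 36 = 99)
d = -3
J = -99 (J = (1 - 2)*99 = -1*99 = -99)
(21*((-3 - h(-1, -4))*(-3 + d)))*J = (21*((-3 - 1*1)*(-3 - 3)))*(-99) = (21*((-3 - 1)*(-6)))*(-99) = (21*(-4*(-6)))*(-99) = (21*24)*(-99) = 504*(-99) = -49896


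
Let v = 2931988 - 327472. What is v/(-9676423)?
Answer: -2604516/9676423 ≈ -0.26916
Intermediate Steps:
v = 2604516
v/(-9676423) = 2604516/(-9676423) = 2604516*(-1/9676423) = -2604516/9676423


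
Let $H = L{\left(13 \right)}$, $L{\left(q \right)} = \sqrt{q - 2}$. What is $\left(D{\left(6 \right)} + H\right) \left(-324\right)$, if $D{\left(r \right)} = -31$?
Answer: $10044 - 324 \sqrt{11} \approx 8969.4$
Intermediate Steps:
$L{\left(q \right)} = \sqrt{-2 + q}$
$H = \sqrt{11}$ ($H = \sqrt{-2 + 13} = \sqrt{11} \approx 3.3166$)
$\left(D{\left(6 \right)} + H\right) \left(-324\right) = \left(-31 + \sqrt{11}\right) \left(-324\right) = 10044 - 324 \sqrt{11}$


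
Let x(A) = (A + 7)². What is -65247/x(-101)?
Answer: -65247/8836 ≈ -7.3842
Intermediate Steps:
x(A) = (7 + A)²
-65247/x(-101) = -65247/(7 - 101)² = -65247/((-94)²) = -65247/8836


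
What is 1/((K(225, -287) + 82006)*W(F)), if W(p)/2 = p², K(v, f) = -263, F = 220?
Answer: 1/7912722400 ≈ 1.2638e-10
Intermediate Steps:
W(p) = 2*p²
1/((K(225, -287) + 82006)*W(F)) = 1/((-263 + 82006)*((2*220²))) = 1/(81743*((2*48400))) = (1/81743)/96800 = (1/81743)*(1/96800) = 1/7912722400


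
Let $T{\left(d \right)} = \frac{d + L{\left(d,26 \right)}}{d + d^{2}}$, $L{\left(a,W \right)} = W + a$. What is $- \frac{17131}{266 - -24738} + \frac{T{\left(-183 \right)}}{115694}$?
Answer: $- \frac{2357534484323}{3441000797052} \approx -0.68513$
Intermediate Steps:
$T{\left(d \right)} = \frac{26 + 2 d}{d + d^{2}}$ ($T{\left(d \right)} = \frac{d + \left(26 + d\right)}{d + d^{2}} = \frac{26 + 2 d}{d + d^{2}}$)
$- \frac{17131}{266 - -24738} + \frac{T{\left(-183 \right)}}{115694} = - \frac{17131}{266 - -24738} + \frac{2 \frac{1}{-183} \frac{1}{1 - 183} \left(13 - 183\right)}{115694} = - \frac{17131}{266 + 24738} + 2 \left(- \frac{1}{183}\right) \frac{1}{-182} \left(-170\right) \frac{1}{115694} = - \frac{17131}{25004} + 2 \left(- \frac{1}{183}\right) \left(- \frac{1}{182}\right) \left(-170\right) \frac{1}{115694} = \left(-17131\right) \frac{1}{25004} - \frac{85}{963326091} = - \frac{17131}{25004} - \frac{85}{963326091} = - \frac{2357534484323}{3441000797052}$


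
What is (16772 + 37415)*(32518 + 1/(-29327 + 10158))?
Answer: 33776791334167/19169 ≈ 1.7621e+9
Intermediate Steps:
(16772 + 37415)*(32518 + 1/(-29327 + 10158)) = 54187*(32518 + 1/(-19169)) = 54187*(32518 - 1/19169) = 54187*(623337541/19169) = 33776791334167/19169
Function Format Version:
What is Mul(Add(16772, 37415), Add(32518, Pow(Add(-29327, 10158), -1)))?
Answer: Rational(33776791334167, 19169) ≈ 1.7621e+9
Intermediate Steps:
Mul(Add(16772, 37415), Add(32518, Pow(Add(-29327, 10158), -1))) = Mul(54187, Add(32518, Pow(-19169, -1))) = Mul(54187, Add(32518, Rational(-1, 19169))) = Mul(54187, Rational(623337541, 19169)) = Rational(33776791334167, 19169)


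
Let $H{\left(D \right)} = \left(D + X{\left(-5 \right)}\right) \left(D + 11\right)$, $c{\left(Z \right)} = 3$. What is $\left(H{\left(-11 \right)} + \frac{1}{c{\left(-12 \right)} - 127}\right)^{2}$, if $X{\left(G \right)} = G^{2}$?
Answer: $\frac{1}{15376} \approx 6.5036 \cdot 10^{-5}$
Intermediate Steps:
$H{\left(D \right)} = \left(11 + D\right) \left(25 + D\right)$ ($H{\left(D \right)} = \left(D + \left(-5\right)^{2}\right) \left(D + 11\right) = \left(D + 25\right) \left(11 + D\right) = \left(25 + D\right) \left(11 + D\right) = \left(11 + D\right) \left(25 + D\right)$)
$\left(H{\left(-11 \right)} + \frac{1}{c{\left(-12 \right)} - 127}\right)^{2} = \left(\left(275 + \left(-11\right)^{2} + 36 \left(-11\right)\right) + \frac{1}{3 - 127}\right)^{2} = \left(\left(275 + 121 - 396\right) + \frac{1}{-124}\right)^{2} = \left(0 - \frac{1}{124}\right)^{2} = \left(- \frac{1}{124}\right)^{2} = \frac{1}{15376}$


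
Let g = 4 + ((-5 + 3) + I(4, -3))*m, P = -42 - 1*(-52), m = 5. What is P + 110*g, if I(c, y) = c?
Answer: 1550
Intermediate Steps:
P = 10 (P = -42 + 52 = 10)
g = 14 (g = 4 + ((-5 + 3) + 4)*5 = 4 + (-2 + 4)*5 = 4 + 2*5 = 4 + 10 = 14)
P + 110*g = 10 + 110*14 = 10 + 1540 = 1550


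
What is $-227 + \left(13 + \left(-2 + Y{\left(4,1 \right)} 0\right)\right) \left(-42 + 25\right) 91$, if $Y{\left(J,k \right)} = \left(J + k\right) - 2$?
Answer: $-17244$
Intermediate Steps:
$Y{\left(J,k \right)} = -2 + J + k$
$-227 + \left(13 + \left(-2 + Y{\left(4,1 \right)} 0\right)\right) \left(-42 + 25\right) 91 = -227 + \left(13 - \left(2 - \left(-2 + 4 + 1\right) 0\right)\right) \left(-42 + 25\right) 91 = -227 + \left(13 + \left(-2 + 3 \cdot 0\right)\right) \left(-17\right) 91 = -227 + \left(13 + \left(-2 + 0\right)\right) \left(-17\right) 91 = -227 + \left(13 - 2\right) \left(-17\right) 91 = -227 + 11 \left(-17\right) 91 = -227 - 17017 = -17244$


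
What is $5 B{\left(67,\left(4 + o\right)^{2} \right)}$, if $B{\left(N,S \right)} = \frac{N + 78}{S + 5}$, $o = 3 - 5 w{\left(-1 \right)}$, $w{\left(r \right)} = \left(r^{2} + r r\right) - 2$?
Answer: $\frac{725}{54} \approx 13.426$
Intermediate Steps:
$w{\left(r \right)} = -2 + 2 r^{2}$ ($w{\left(r \right)} = \left(r^{2} + r^{2}\right) - 2 = 2 r^{2} - 2 = -2 + 2 r^{2}$)
$o = 3$ ($o = 3 - 5 \left(-2 + 2 \left(-1\right)^{2}\right) = 3 - 5 \left(-2 + 2 \cdot 1\right) = 3 - 5 \left(-2 + 2\right) = 3 - 0 = 3 + 0 = 3$)
$B{\left(N,S \right)} = \frac{78 + N}{5 + S}$
$5 B{\left(67,\left(4 + o\right)^{2} \right)} = 5 \frac{78 + 67}{5 + \left(4 + 3\right)^{2}} = 5 \frac{1}{5 + 7^{2}} \cdot 145 = 5 \frac{1}{5 + 49} \cdot 145 = 5 \cdot \frac{1}{54} \cdot 145 = 5 \cdot \frac{145}{54} = \frac{725}{54}$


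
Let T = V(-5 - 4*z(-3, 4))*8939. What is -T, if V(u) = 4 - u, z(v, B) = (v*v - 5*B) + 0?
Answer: 312865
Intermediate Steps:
z(v, B) = v**2 - 5*B (z(v, B) = (v**2 - 5*B) + 0 = v**2 - 5*B)
T = -312865 (T = (4 - (-5 - 4*((-3)**2 - 5*4)))*8939 = (4 - (-5 - 4*(9 - 20)))*8939 = (4 - (-5 - 4*(-11)))*8939 = (4 - (-5 + 44))*8939 = (4 - 1*39)*8939 = (4 - 39)*8939 = -35*8939 = -312865)
-T = -1*(-312865) = 312865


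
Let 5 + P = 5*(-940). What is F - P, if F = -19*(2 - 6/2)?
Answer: 4724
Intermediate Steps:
P = -4705 (P = -5 + 5*(-940) = -5 - 4700 = -4705)
F = 19 (F = -19*(2 - 6*½) = -19*(2 - 3) = -19*(-1) = 19)
F - P = 19 - 1*(-4705) = 19 + 4705 = 4724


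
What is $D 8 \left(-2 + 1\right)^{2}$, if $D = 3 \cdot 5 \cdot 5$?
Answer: $600$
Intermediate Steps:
$D = 75$ ($D = 15 \cdot 5 = 75$)
$D 8 \left(-2 + 1\right)^{2} = 75 \cdot 8 \left(-2 + 1\right)^{2} = 600 \left(-1\right)^{2} = 600 \cdot 1 = 600$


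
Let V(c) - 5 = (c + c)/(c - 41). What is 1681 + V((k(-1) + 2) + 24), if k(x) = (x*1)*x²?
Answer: 13463/8 ≈ 1682.9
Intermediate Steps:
k(x) = x³ (k(x) = x*x² = x³)
V(c) = 5 + 2*c/(-41 + c) (V(c) = 5 + (c + c)/(c - 41) = 5 + (2*c)/(-41 + c) = 5 + 2*c/(-41 + c))
1681 + V((k(-1) + 2) + 24) = 1681 + (-205 + 7*(((-1)³ + 2) + 24))/(-41 + (((-1)³ + 2) + 24)) = 1681 + (-205 + 7*((-1 + 2) + 24))/(-41 + ((-1 + 2) + 24)) = 1681 + (-205 + 7*(1 + 24))/(-41 + (1 + 24)) = 1681 + (-205 + 7*25)/(-41 + 25) = 1681 + (-205 + 175)/(-16) = 1681 - 1/16*(-30) = 1681 + 15/8 = 13463/8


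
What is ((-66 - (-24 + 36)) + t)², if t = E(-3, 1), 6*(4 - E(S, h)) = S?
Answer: 21609/4 ≈ 5402.3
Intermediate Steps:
E(S, h) = 4 - S/6
t = 9/2 (t = 4 - ⅙*(-3) = 4 + ½ = 9/2 ≈ 4.5000)
((-66 - (-24 + 36)) + t)² = ((-66 - (-24 + 36)) + 9/2)² = ((-66 - 1*12) + 9/2)² = ((-66 - 12) + 9/2)² = (-78 + 9/2)² = (-147/2)² = 21609/4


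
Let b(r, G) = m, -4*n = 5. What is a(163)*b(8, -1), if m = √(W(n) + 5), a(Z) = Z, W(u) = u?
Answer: 163*√15/2 ≈ 315.65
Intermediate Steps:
n = -5/4 (n = -¼*5 = -5/4 ≈ -1.2500)
m = √15/2 (m = √(-5/4 + 5) = √(15/4) = √15/2 ≈ 1.9365)
b(r, G) = √15/2
a(163)*b(8, -1) = 163*(√15/2) = 163*√15/2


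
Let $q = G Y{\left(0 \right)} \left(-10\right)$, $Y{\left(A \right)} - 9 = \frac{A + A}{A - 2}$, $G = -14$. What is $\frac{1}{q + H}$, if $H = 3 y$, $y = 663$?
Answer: $\frac{1}{3249} \approx 0.00030779$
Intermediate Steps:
$Y{\left(A \right)} = 9 + \frac{2 A}{-2 + A}$ ($Y{\left(A \right)} = 9 + \frac{A + A}{A - 2} = 9 + \frac{2 A}{-2 + A}$)
$q = 1260$ ($q = - 14 \frac{-18 + 11 \cdot 0}{-2 + 0} \left(-10\right) = - 14 \frac{-18 + 0}{-2} \left(-10\right) = - 14 \left(\left(- \frac{1}{2}\right) \left(-18\right)\right) \left(-10\right) = \left(-14\right) 9 \left(-10\right) = \left(-126\right) \left(-10\right) = 1260$)
$H = 1989$ ($H = 3 \cdot 663 = 1989$)
$\frac{1}{q + H} = \frac{1}{1260 + 1989} = \frac{1}{3249}$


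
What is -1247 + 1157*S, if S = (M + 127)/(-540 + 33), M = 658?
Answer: -118498/39 ≈ -3038.4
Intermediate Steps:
S = -785/507 (S = (658 + 127)/(-540 + 33) = 785/(-507) = 785*(-1/507) = -785/507 ≈ -1.5483)
-1247 + 1157*S = -1247 + 1157*(-785/507) = -1247 - 69865/39 = -118498/39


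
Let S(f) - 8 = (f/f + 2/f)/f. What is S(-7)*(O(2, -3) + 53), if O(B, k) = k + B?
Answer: 20124/49 ≈ 410.69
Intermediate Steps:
O(B, k) = B + k
S(f) = 8 + (1 + 2/f)/f (S(f) = 8 + (f/f + 2/f)/f = 8 + (1 + 2/f)/f)
S(-7)*(O(2, -3) + 53) = (8 + 1/(-7) + 2/(-7)²)*((2 - 3) + 53) = (8 - ⅐ + 2*(1/49))*(-1 + 53) = (8 - ⅐ + 2/49)*52 = (387/49)*52 = 20124/49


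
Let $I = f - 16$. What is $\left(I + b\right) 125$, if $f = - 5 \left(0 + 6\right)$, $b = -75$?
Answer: $-15125$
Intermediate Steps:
$f = -30$ ($f = \left(-5\right) 6 = -30$)
$I = -46$ ($I = -30 - 16 = -46$)
$\left(I + b\right) 125 = \left(-46 - 75\right) 125 = \left(-121\right) 125 = -15125$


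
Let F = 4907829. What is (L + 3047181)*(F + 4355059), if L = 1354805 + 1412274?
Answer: 53856839182880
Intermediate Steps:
L = 2767079
(L + 3047181)*(F + 4355059) = (2767079 + 3047181)*(4907829 + 4355059) = 5814260*9262888 = 53856839182880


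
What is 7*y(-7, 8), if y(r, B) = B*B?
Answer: 448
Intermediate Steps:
y(r, B) = B²
7*y(-7, 8) = 7*8² = 7*64 = 448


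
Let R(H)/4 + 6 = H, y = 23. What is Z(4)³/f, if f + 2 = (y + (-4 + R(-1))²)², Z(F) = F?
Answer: 64/1096207 ≈ 5.8383e-5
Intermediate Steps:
R(H) = -24 + 4*H
f = 1096207 (f = -2 + (23 + (-4 + (-24 + 4*(-1)))²)² = -2 + (23 + (-4 + (-24 - 4))²)² = -2 + (23 + (-4 - 28)²)² = -2 + (23 + (-32)²)² = -2 + (23 + 1024)² = -2 + 1047² = -2 + 1096209 = 1096207)
Z(4)³/f = 4³/1096207 = 64*(1/1096207) = 64/1096207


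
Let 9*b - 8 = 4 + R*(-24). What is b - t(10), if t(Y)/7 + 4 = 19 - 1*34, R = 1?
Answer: 395/3 ≈ 131.67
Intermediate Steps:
t(Y) = -133 (t(Y) = -28 + 7*(19 - 1*34) = -28 + 7*(19 - 34) = -28 + 7*(-15) = -28 - 105 = -133)
b = -4/3 (b = 8/9 + (4 + 1*(-24))/9 = 8/9 + (4 - 24)/9 = 8/9 + (⅑)*(-20) = 8/9 - 20/9 = -4/3 ≈ -1.3333)
b - t(10) = -4/3 - 1*(-133) = -4/3 + 133 = 395/3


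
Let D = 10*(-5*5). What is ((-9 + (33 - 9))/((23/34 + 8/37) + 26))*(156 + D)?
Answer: -591260/11277 ≈ -52.431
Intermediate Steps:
D = -250 (D = 10*(-25) = -250)
((-9 + (33 - 9))/((23/34 + 8/37) + 26))*(156 + D) = ((-9 + (33 - 9))/((23/34 + 8/37) + 26))*(156 - 250) = ((-9 + 24)/((23*(1/34) + 8*(1/37)) + 26))*(-94) = (15/((23/34 + 8/37) + 26))*(-94) = (15/(1123/1258 + 26))*(-94) = (15/(33831/1258))*(-94) = (15*(1258/33831))*(-94) = (6290/11277)*(-94) = -591260/11277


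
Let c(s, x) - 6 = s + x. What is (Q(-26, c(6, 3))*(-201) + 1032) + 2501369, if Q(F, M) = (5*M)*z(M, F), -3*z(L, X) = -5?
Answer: 2477276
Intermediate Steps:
z(L, X) = 5/3 (z(L, X) = -1/3*(-5) = 5/3)
c(s, x) = 6 + s + x (c(s, x) = 6 + (s + x) = 6 + s + x)
Q(F, M) = 25*M/3 (Q(F, M) = (5*M)*(5/3) = 25*M/3)
(Q(-26, c(6, 3))*(-201) + 1032) + 2501369 = ((25*(6 + 6 + 3)/3)*(-201) + 1032) + 2501369 = (((25/3)*15)*(-201) + 1032) + 2501369 = (125*(-201) + 1032) + 2501369 = (-25125 + 1032) + 2501369 = -24093 + 2501369 = 2477276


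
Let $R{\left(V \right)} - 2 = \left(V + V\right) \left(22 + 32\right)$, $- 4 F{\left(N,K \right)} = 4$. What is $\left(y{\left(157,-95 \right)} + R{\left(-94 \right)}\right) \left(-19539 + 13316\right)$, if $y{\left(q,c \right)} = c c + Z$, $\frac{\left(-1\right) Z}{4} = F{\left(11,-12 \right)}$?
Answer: $6975983$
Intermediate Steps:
$F{\left(N,K \right)} = -1$ ($F{\left(N,K \right)} = \left(- \frac{1}{4}\right) 4 = -1$)
$Z = 4$ ($Z = \left(-4\right) \left(-1\right) = 4$)
$y{\left(q,c \right)} = 4 + c^{2}$ ($y{\left(q,c \right)} = c c + 4 = c^{2} + 4 = 4 + c^{2}$)
$R{\left(V \right)} = 2 + 108 V$ ($R{\left(V \right)} = 2 + \left(V + V\right) \left(22 + 32\right) = 2 + 2 V 54 = 2 + 108 V$)
$\left(y{\left(157,-95 \right)} + R{\left(-94 \right)}\right) \left(-19539 + 13316\right) = \left(\left(4 + \left(-95\right)^{2}\right) + \left(2 + 108 \left(-94\right)\right)\right) \left(-19539 + 13316\right) = \left(\left(4 + 9025\right) + \left(2 - 10152\right)\right) \left(-6223\right) = \left(9029 - 10150\right) \left(-6223\right) = \left(-1121\right) \left(-6223\right) = 6975983$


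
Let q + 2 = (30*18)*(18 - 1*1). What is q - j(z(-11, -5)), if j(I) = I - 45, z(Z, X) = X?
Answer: 9228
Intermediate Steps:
q = 9178 (q = -2 + (30*18)*(18 - 1*1) = -2 + 540*(18 - 1) = -2 + 540*17 = -2 + 9180 = 9178)
j(I) = -45 + I
q - j(z(-11, -5)) = 9178 - (-45 - 5) = 9178 - 1*(-50) = 9178 + 50 = 9228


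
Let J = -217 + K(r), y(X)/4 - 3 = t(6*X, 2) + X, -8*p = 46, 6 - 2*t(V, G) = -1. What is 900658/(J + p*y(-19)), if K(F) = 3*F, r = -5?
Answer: 1801316/111 ≈ 16228.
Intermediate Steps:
t(V, G) = 7/2 (t(V, G) = 3 - ½*(-1) = 3 + ½ = 7/2)
p = -23/4 (p = -⅛*46 = -23/4 ≈ -5.7500)
y(X) = 26 + 4*X (y(X) = 12 + 4*(7/2 + X) = 12 + (14 + 4*X) = 26 + 4*X)
J = -232 (J = -217 + 3*(-5) = -217 - 15 = -232)
900658/(J + p*y(-19)) = 900658/(-232 - 23*(26 + 4*(-19))/4) = 900658/(-232 - 23*(26 - 76)/4) = 900658/(-232 - 23/4*(-50)) = 900658/(-232 + 575/2) = 900658/(111/2) = 900658*(2/111) = 1801316/111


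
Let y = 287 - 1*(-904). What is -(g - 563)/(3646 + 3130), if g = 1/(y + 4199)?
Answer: 3034569/36522640 ≈ 0.083087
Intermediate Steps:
y = 1191 (y = 287 + 904 = 1191)
g = 1/5390 (g = 1/(1191 + 4199) = 1/5390 ≈ 0.00018553)
-(g - 563)/(3646 + 3130) = -(1/5390 - 563)/(3646 + 3130) = -(-3034569)/(5390*6776) = -1*(-3034569/36522640) = 3034569/36522640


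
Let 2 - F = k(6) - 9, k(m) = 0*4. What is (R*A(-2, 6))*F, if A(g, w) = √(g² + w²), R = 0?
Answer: 0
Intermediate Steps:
k(m) = 0
F = 11 (F = 2 - (0 - 9) = 2 - 1*(-9) = 2 + 9 = 11)
(R*A(-2, 6))*F = (0*√((-2)² + 6²))*11 = (0*√(4 + 36))*11 = (0*√40)*11 = (0*(2*√10))*11 = 0*11 = 0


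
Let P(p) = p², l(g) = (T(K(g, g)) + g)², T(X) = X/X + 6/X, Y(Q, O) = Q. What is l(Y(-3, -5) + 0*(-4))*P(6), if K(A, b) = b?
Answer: 576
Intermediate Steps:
T(X) = 1 + 6/X
l(g) = (g + (6 + g)/g)² (l(g) = ((6 + g)/g + g)² = (g + (6 + g)/g)²)
l(Y(-3, -5) + 0*(-4))*P(6) = ((6 + (-3 + 0*(-4)) + (-3 + 0*(-4))²)²/(-3 + 0*(-4))²)*6² = ((6 + (-3 + 0) + (-3 + 0)²)²/(-3 + 0)²)*36 = ((6 - 3 + (-3)²)²/(-3)²)*36 = ((6 - 3 + 9)²/9)*36 = ((⅑)*12²)*36 = ((⅑)*144)*36 = 16*36 = 576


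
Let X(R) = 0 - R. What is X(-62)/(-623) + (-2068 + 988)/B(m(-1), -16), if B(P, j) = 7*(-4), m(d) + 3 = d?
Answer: 3424/89 ≈ 38.472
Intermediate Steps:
m(d) = -3 + d
X(R) = -R
B(P, j) = -28
X(-62)/(-623) + (-2068 + 988)/B(m(-1), -16) = -1*(-62)/(-623) + (-2068 + 988)/(-28) = 62*(-1/623) - 1080*(-1/28) = -62/623 + 270/7 = 3424/89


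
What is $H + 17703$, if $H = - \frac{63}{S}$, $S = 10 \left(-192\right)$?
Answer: $\frac{11329941}{640} \approx 17703.0$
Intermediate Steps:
$S = -1920$
$H = \frac{21}{640}$ ($H = - \frac{63}{-1920} = \left(-63\right) \left(- \frac{1}{1920}\right) = \frac{21}{640} \approx 0.032812$)
$H + 17703 = \frac{21}{640} + 17703 = \frac{11329941}{640}$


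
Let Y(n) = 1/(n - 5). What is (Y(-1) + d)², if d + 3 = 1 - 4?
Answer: 1369/36 ≈ 38.028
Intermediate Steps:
Y(n) = 1/(-5 + n)
d = -6 (d = -3 + (1 - 4) = -3 - 3 = -6)
(Y(-1) + d)² = (1/(-5 - 1) - 6)² = (1/(-6) - 6)² = (-⅙ - 6)² = (-37/6)² = 1369/36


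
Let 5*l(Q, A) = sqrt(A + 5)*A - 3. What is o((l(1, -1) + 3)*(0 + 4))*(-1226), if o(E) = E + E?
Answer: -19616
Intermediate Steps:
l(Q, A) = -3/5 + A*sqrt(5 + A)/5 (l(Q, A) = (sqrt(A + 5)*A - 3)/5 = (sqrt(5 + A)*A - 3)/5 = (A*sqrt(5 + A) - 3)/5 = (-3 + A*sqrt(5 + A))/5 = -3/5 + A*sqrt(5 + A)/5)
o(E) = 2*E
o((l(1, -1) + 3)*(0 + 4))*(-1226) = (2*(((-3/5 + (1/5)*(-1)*sqrt(5 - 1)) + 3)*(0 + 4)))*(-1226) = (2*(((-3/5 + (1/5)*(-1)*sqrt(4)) + 3)*4))*(-1226) = (2*(((-3/5 + (1/5)*(-1)*2) + 3)*4))*(-1226) = (2*(((-3/5 - 2/5) + 3)*4))*(-1226) = (2*((-1 + 3)*4))*(-1226) = (2*(2*4))*(-1226) = (2*8)*(-1226) = 16*(-1226) = -19616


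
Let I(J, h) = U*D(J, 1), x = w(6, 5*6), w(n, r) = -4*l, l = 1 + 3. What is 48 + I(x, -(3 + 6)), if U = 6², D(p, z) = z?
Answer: 84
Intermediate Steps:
l = 4
U = 36
w(n, r) = -16 (w(n, r) = -4*4 = -16)
x = -16
I(J, h) = 36 (I(J, h) = 36*1 = 36)
48 + I(x, -(3 + 6)) = 48 + 36 = 84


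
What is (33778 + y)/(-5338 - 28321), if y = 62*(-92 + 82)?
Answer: -33158/33659 ≈ -0.98512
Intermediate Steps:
y = -620 (y = 62*(-10) = -620)
(33778 + y)/(-5338 - 28321) = (33778 - 620)/(-5338 - 28321) = 33158/(-33659) = 33158*(-1/33659) = -33158/33659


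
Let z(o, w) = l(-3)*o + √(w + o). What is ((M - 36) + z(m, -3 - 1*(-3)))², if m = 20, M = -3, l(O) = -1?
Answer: 3501 - 236*√5 ≈ 2973.3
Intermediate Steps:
z(o, w) = √(o + w) - o (z(o, w) = -o + √(w + o) = -o + √(o + w) = √(o + w) - o)
((M - 36) + z(m, -3 - 1*(-3)))² = ((-3 - 36) + (√(20 + (-3 - 1*(-3))) - 1*20))² = (-39 + (√(20 + (-3 + 3)) - 20))² = (-39 + (√(20 + 0) - 20))² = (-39 + (√20 - 20))² = (-39 + (2*√5 - 20))² = (-39 + (-20 + 2*√5))² = (-59 + 2*√5)²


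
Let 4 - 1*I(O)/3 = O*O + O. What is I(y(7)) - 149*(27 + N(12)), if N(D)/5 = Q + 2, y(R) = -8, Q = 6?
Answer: -10139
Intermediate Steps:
I(O) = 12 - 3*O - 3*O**2 (I(O) = 12 - 3*(O*O + O) = 12 - 3*(O**2 + O) = 12 - 3*(O + O**2) = 12 + (-3*O - 3*O**2) = 12 - 3*O - 3*O**2)
N(D) = 40 (N(D) = 5*(6 + 2) = 5*8 = 40)
I(y(7)) - 149*(27 + N(12)) = (12 - 3*(-8) - 3*(-8)**2) - 149*(27 + 40) = (12 + 24 - 3*64) - 149*67 = (12 + 24 - 192) - 1*9983 = -156 - 9983 = -10139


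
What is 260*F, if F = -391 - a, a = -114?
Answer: -72020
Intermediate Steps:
F = -277 (F = -391 - 1*(-114) = -391 + 114 = -277)
260*F = 260*(-277) = -72020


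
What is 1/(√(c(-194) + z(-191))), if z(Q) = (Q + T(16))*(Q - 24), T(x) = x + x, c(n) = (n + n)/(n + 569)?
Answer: 5*√192284805/12818987 ≈ 0.0054087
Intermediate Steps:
c(n) = 2*n/(569 + n) (c(n) = (2*n)/(569 + n) = 2*n/(569 + n))
T(x) = 2*x
z(Q) = (-24 + Q)*(32 + Q) (z(Q) = (Q + 2*16)*(Q - 24) = (Q + 32)*(-24 + Q) = (32 + Q)*(-24 + Q) = (-24 + Q)*(32 + Q))
1/(√(c(-194) + z(-191))) = 1/(√(2*(-194)/(569 - 194) + (-768 + (-191)² + 8*(-191)))) = 1/(√(2*(-194)/375 + (-768 + 36481 - 1528))) = 1/(√(2*(-194)*(1/375) + 34185)) = 1/(√(-388/375 + 34185)) = 1/(√(12818987/375)) = 1/(√192284805/75) = 5*√192284805/12818987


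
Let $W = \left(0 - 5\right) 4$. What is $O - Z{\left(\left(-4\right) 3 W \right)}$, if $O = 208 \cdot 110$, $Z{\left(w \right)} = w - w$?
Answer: $22880$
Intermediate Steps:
$W = -20$ ($W = \left(0 - 5\right) 4 = \left(-5\right) 4 = -20$)
$Z{\left(w \right)} = 0$
$O = 22880$
$O - Z{\left(\left(-4\right) 3 W \right)} = 22880 - 0 = 22880 + 0 = 22880$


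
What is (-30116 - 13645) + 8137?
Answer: -35624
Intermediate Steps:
(-30116 - 13645) + 8137 = -43761 + 8137 = -35624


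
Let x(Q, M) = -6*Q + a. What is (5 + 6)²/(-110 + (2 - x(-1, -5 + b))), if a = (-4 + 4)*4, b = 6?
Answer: -121/114 ≈ -1.0614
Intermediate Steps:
a = 0 (a = 0*4 = 0)
x(Q, M) = -6*Q (x(Q, M) = -6*Q + 0 = -6*Q)
(5 + 6)²/(-110 + (2 - x(-1, -5 + b))) = (5 + 6)²/(-110 + (2 - (-6)*(-1))) = 11²/(-110 + (2 - 1*6)) = 121/(-110 + (2 - 6)) = 121/(-110 - 4) = 121/(-114) = 121*(-1/114) = -121/114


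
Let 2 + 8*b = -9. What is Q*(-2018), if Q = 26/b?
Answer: 419744/11 ≈ 38159.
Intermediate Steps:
b = -11/8 (b = -¼ + (⅛)*(-9) = -¼ - 9/8 = -11/8 ≈ -1.3750)
Q = -208/11 (Q = 26/(-11/8) = 26*(-8/11) = -208/11 ≈ -18.909)
Q*(-2018) = -208/11*(-2018) = 419744/11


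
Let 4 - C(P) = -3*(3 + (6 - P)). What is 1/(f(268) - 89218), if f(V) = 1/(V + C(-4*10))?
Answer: -419/37382341 ≈ -1.1208e-5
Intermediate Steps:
C(P) = 31 - 3*P (C(P) = 4 - (-3)*(3 + (6 - P)) = 4 - (-3)*(9 - P) = 4 - (-27 + 3*P) = 4 + (27 - 3*P) = 31 - 3*P)
f(V) = 1/(151 + V) (f(V) = 1/(V + (31 - (-12)*10)) = 1/(V + (31 - 3*(-40))) = 1/(V + (31 + 120)) = 1/(V + 151) = 1/(151 + V))
1/(f(268) - 89218) = 1/(1/(151 + 268) - 89218) = 1/(1/419 - 89218) = 1/(-37382341/419) = -419/37382341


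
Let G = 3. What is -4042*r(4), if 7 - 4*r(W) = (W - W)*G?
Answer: -14147/2 ≈ -7073.5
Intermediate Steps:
r(W) = 7/4 (r(W) = 7/4 - (W - W)*3/4 = 7/4 - 0*3 = 7/4 - ¼*0 = 7/4 + 0 = 7/4)
-4042*r(4) = -4042*7/4 = -14147/2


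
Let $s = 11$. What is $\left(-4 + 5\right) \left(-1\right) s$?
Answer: $-11$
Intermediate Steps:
$\left(-4 + 5\right) \left(-1\right) s = \left(-4 + 5\right) \left(-1\right) 11 = 1 \left(-1\right) 11 = \left(-1\right) 11 = -11$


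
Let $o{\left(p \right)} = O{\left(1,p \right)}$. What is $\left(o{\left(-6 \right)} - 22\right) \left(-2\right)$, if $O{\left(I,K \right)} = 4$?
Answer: $36$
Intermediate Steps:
$o{\left(p \right)} = 4$
$\left(o{\left(-6 \right)} - 22\right) \left(-2\right) = \left(4 - 22\right) \left(-2\right) = \left(-18\right) \left(-2\right) = 36$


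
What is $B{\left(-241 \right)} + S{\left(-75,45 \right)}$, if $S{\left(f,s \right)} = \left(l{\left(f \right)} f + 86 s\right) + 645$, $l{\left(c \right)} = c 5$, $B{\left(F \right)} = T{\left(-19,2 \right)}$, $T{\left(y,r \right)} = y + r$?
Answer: $32623$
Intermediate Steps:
$T{\left(y,r \right)} = r + y$
$B{\left(F \right)} = -17$ ($B{\left(F \right)} = 2 - 19 = -17$)
$l{\left(c \right)} = 5 c$
$S{\left(f,s \right)} = 645 + 5 f^{2} + 86 s$ ($S{\left(f,s \right)} = \left(5 f f + 86 s\right) + 645 = \left(5 f^{2} + 86 s\right) + 645 = 645 + 5 f^{2} + 86 s$)
$B{\left(-241 \right)} + S{\left(-75,45 \right)} = -17 + \left(645 + 5 \left(-75\right)^{2} + 86 \cdot 45\right) = -17 + \left(645 + 5 \cdot 5625 + 3870\right) = -17 + \left(645 + 28125 + 3870\right) = -17 + 32640 = 32623$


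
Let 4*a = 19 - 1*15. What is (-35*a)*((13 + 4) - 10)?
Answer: -245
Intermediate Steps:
a = 1 (a = (19 - 1*15)/4 = (19 - 15)/4 = (¼)*4 = 1)
(-35*a)*((13 + 4) - 10) = (-35*1)*((13 + 4) - 10) = -35*(17 - 10) = -35*7 = -245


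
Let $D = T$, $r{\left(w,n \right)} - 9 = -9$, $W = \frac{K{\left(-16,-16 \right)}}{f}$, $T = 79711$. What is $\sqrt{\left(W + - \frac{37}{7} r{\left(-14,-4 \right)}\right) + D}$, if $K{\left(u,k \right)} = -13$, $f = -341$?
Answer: $\frac{2 \sqrt{2317219806}}{341} \approx 282.33$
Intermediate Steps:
$W = \frac{13}{341}$ ($W = - \frac{13}{-341} = \left(-13\right) \left(- \frac{1}{341}\right) = \frac{13}{341} \approx 0.038123$)
$r{\left(w,n \right)} = 0$ ($r{\left(w,n \right)} = 9 - 9 = 0$)
$D = 79711$
$\sqrt{\left(W + - \frac{37}{7} r{\left(-14,-4 \right)}\right) + D} = \sqrt{\left(\frac{13}{341} + - \frac{37}{7} \cdot 0\right) + 79711} = \sqrt{\left(\frac{13}{341} + \left(-37\right) \frac{1}{7} \cdot 0\right) + 79711} = \sqrt{\left(\frac{13}{341} - 0\right) + 79711} = \sqrt{\left(\frac{13}{341} + 0\right) + 79711} = \sqrt{\frac{13}{341} + 79711} = \sqrt{\frac{27181464}{341}} = \frac{2 \sqrt{2317219806}}{341}$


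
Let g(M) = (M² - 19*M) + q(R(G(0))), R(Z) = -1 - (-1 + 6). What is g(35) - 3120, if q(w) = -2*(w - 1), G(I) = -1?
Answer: -2546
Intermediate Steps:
R(Z) = -6 (R(Z) = -1 - 1*5 = -1 - 5 = -6)
q(w) = 2 - 2*w (q(w) = -2*(-1 + w) = 2 - 2*w)
g(M) = 14 + M² - 19*M (g(M) = (M² - 19*M) + (2 - 2*(-6)) = (M² - 19*M) + (2 + 12) = (M² - 19*M) + 14 = 14 + M² - 19*M)
g(35) - 3120 = (14 + 35² - 19*35) - 3120 = (14 + 1225 - 665) - 3120 = 574 - 3120 = -2546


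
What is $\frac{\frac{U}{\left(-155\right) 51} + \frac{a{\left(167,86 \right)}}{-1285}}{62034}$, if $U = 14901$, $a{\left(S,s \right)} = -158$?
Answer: $- \frac{397751}{14003038210} \approx -2.8405 \cdot 10^{-5}$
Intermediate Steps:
$\frac{\frac{U}{\left(-155\right) 51} + \frac{a{\left(167,86 \right)}}{-1285}}{62034} = \frac{\frac{14901}{\left(-155\right) 51} - \frac{158}{-1285}}{62034} = \left(\frac{14901}{-7905} - - \frac{158}{1285}\right) \frac{1}{62034} = \left(14901 \left(- \frac{1}{7905}\right) + \frac{158}{1285}\right) \frac{1}{62034} = \left(- \frac{4967}{2635} + \frac{158}{1285}\right) \frac{1}{62034} = \left(- \frac{1193253}{677195}\right) \frac{1}{62034} = - \frac{397751}{14003038210}$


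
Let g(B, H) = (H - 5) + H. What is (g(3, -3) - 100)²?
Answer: 12321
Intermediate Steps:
g(B, H) = -5 + 2*H (g(B, H) = (-5 + H) + H = -5 + 2*H)
(g(3, -3) - 100)² = ((-5 + 2*(-3)) - 100)² = ((-5 - 6) - 100)² = (-11 - 100)² = (-111)² = 12321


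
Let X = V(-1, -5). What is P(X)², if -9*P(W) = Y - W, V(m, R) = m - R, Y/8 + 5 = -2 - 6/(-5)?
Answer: 784/25 ≈ 31.360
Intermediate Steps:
Y = -232/5 (Y = -40 + 8*(-2 - 6/(-5)) = -40 + 8*(-2 - 6*(-1)/5) = -40 + 8*(-2 - 1*(-6/5)) = -40 + 8*(-2 + 6/5) = -40 + 8*(-⅘) = -40 - 32/5 = -232/5 ≈ -46.400)
X = 4 (X = -1 - 1*(-5) = -1 + 5 = 4)
P(W) = 232/45 + W/9 (P(W) = -(-232/5 - W)/9 = 232/45 + W/9)
P(X)² = (232/45 + (⅑)*4)² = (232/45 + 4/9)² = (28/5)² = 784/25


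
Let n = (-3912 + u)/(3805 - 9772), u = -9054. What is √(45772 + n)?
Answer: √20120907430/663 ≈ 213.95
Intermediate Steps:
n = 4322/1989 (n = (-3912 - 9054)/(3805 - 9772) = -12966/(-5967) = -12966*(-1/5967) = 4322/1989 ≈ 2.1730)
√(45772 + n) = √(45772 + 4322/1989) = √(91044830/1989) = √20120907430/663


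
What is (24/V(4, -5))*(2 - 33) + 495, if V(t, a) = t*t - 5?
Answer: 4701/11 ≈ 427.36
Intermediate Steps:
V(t, a) = -5 + t² (V(t, a) = t² - 5 = -5 + t²)
(24/V(4, -5))*(2 - 33) + 495 = (24/(-5 + 4²))*(2 - 33) + 495 = (24/(-5 + 16))*(-31) + 495 = (24/11)*(-31) + 495 = -744/11 + 495 = 4701/11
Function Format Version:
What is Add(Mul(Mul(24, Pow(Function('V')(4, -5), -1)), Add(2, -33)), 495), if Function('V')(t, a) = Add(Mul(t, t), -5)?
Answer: Rational(4701, 11) ≈ 427.36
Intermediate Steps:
Function('V')(t, a) = Add(-5, Pow(t, 2)) (Function('V')(t, a) = Add(Pow(t, 2), -5) = Add(-5, Pow(t, 2)))
Add(Mul(Mul(24, Pow(Function('V')(4, -5), -1)), Add(2, -33)), 495) = Add(Mul(Mul(24, Pow(Add(-5, Pow(4, 2)), -1)), Add(2, -33)), 495) = Add(Mul(Mul(24, Pow(Add(-5, 16), -1)), -31), 495) = Add(Mul(Mul(24, Pow(11, -1)), -31), 495) = Add(Mul(Mul(24, Rational(1, 11)), -31), 495) = Add(Mul(Rational(24, 11), -31), 495) = Add(Rational(-744, 11), 495) = Rational(4701, 11)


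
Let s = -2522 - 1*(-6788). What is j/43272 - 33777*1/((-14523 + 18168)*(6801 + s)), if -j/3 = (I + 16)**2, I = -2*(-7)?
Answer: -12617453/199538010 ≈ -0.063233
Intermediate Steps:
s = 4266 (s = -2522 + 6788 = 4266)
I = 14
j = -2700 (j = -3*(14 + 16)**2 = -3*30**2 = -3*900 = -2700)
j/43272 - 33777*1/((-14523 + 18168)*(6801 + s)) = -2700/43272 - 33777*1/((-14523 + 18168)*(6801 + 4266)) = -2700*1/43272 - 33777/(3645*11067) = -75/1202 - 33777/40339215 = -75/1202 - 33777*1/40339215 = -75/1202 - 139/166005 = -12617453/199538010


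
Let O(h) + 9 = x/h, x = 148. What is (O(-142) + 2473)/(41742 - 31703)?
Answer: 174870/712769 ≈ 0.24534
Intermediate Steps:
O(h) = -9 + 148/h
(O(-142) + 2473)/(41742 - 31703) = ((-9 + 148/(-142)) + 2473)/(41742 - 31703) = ((-9 + 148*(-1/142)) + 2473)/10039 = ((-9 - 74/71) + 2473)*(1/10039) = (-713/71 + 2473)*(1/10039) = (174870/71)*(1/10039) = 174870/712769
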